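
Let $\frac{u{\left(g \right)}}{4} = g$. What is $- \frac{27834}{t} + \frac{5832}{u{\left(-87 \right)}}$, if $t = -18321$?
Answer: $- \frac{2698940}{177103} \approx -15.239$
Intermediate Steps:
$u{\left(g \right)} = 4 g$
$- \frac{27834}{t} + \frac{5832}{u{\left(-87 \right)}} = - \frac{27834}{-18321} + \frac{5832}{4 \left(-87\right)} = \left(-27834\right) \left(- \frac{1}{18321}\right) + \frac{5832}{-348} = \frac{9278}{6107} + 5832 \left(- \frac{1}{348}\right) = \frac{9278}{6107} - \frac{486}{29} = - \frac{2698940}{177103}$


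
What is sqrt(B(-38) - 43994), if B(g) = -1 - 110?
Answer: I*sqrt(44105) ≈ 210.01*I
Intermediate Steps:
B(g) = -111
sqrt(B(-38) - 43994) = sqrt(-111 - 43994) = sqrt(-44105) = I*sqrt(44105)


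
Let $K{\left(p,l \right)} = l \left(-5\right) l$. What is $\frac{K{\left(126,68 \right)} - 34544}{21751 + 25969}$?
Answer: $- \frac{7208}{5965} \approx -1.2084$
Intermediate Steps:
$K{\left(p,l \right)} = - 5 l^{2}$ ($K{\left(p,l \right)} = - 5 l l = - 5 l^{2}$)
$\frac{K{\left(126,68 \right)} - 34544}{21751 + 25969} = \frac{- 5 \cdot 68^{2} - 34544}{21751 + 25969} = \frac{\left(-5\right) 4624 - 34544}{47720} = \left(-23120 - 34544\right) \frac{1}{47720} = \left(-57664\right) \frac{1}{47720} = - \frac{7208}{5965}$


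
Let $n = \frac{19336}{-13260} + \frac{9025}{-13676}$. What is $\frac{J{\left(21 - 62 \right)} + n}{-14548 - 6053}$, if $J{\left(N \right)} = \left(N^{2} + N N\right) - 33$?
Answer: $- \frac{892469329}{5526424260} \approx -0.16149$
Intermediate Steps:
$n = - \frac{568211}{268260}$ ($n = 19336 \left(- \frac{1}{13260}\right) + 9025 \left(- \frac{1}{13676}\right) = - \frac{4834}{3315} - \frac{9025}{13676} = - \frac{568211}{268260} \approx -2.1181$)
$J{\left(N \right)} = -33 + 2 N^{2}$ ($J{\left(N \right)} = \left(N^{2} + N^{2}\right) - 33 = 2 N^{2} - 33 = -33 + 2 N^{2}$)
$\frac{J{\left(21 - 62 \right)} + n}{-14548 - 6053} = \frac{\left(-33 + 2 \left(21 - 62\right)^{2}\right) - \frac{568211}{268260}}{-14548 - 6053} = \frac{\left(-33 + 2 \left(21 - 62\right)^{2}\right) - \frac{568211}{268260}}{-20601} = \left(\left(-33 + 2 \left(-41\right)^{2}\right) - \frac{568211}{268260}\right) \left(- \frac{1}{20601}\right) = \left(\left(-33 + 2 \cdot 1681\right) - \frac{568211}{268260}\right) \left(- \frac{1}{20601}\right) = \left(\left(-33 + 3362\right) - \frac{568211}{268260}\right) \left(- \frac{1}{20601}\right) = \left(3329 - \frac{568211}{268260}\right) \left(- \frac{1}{20601}\right) = \frac{892469329}{268260} \left(- \frac{1}{20601}\right) = - \frac{892469329}{5526424260}$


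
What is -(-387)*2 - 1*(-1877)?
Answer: 2651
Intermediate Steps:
-(-387)*2 - 1*(-1877) = -129*(-6) + 1877 = 774 + 1877 = 2651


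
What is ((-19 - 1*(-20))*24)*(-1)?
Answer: -24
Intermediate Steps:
((-19 - 1*(-20))*24)*(-1) = ((-19 + 20)*24)*(-1) = (1*24)*(-1) = 24*(-1) = -24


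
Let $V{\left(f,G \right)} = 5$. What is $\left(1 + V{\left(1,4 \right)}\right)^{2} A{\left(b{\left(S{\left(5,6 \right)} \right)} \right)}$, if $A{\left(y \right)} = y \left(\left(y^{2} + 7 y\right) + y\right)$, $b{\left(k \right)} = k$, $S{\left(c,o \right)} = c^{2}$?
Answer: $742500$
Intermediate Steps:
$A{\left(y \right)} = y \left(y^{2} + 8 y\right)$
$\left(1 + V{\left(1,4 \right)}\right)^{2} A{\left(b{\left(S{\left(5,6 \right)} \right)} \right)} = \left(1 + 5\right)^{2} \left(5^{2}\right)^{2} \left(8 + 5^{2}\right) = 6^{2} \cdot 25^{2} \left(8 + 25\right) = 36 \cdot 625 \cdot 33 = 36 \cdot 20625 = 742500$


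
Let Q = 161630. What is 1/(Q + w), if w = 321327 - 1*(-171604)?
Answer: 1/654561 ≈ 1.5277e-6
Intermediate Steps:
w = 492931 (w = 321327 + 171604 = 492931)
1/(Q + w) = 1/(161630 + 492931) = 1/654561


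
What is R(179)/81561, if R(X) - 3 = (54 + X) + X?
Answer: 415/81561 ≈ 0.0050882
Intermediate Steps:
R(X) = 57 + 2*X (R(X) = 3 + ((54 + X) + X) = 3 + (54 + 2*X) = 57 + 2*X)
R(179)/81561 = (57 + 2*179)/81561 = (57 + 358)*(1/81561) = 415*(1/81561) = 415/81561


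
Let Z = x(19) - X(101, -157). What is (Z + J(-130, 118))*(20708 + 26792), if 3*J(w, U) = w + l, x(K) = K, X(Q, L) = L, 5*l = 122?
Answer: 6688000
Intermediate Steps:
l = 122/5 (l = (⅕)*122 = 122/5 ≈ 24.400)
J(w, U) = 122/15 + w/3 (J(w, U) = (w + 122/5)/3 = (122/5 + w)/3 = 122/15 + w/3)
Z = 176 (Z = 19 - 1*(-157) = 19 + 157 = 176)
(Z + J(-130, 118))*(20708 + 26792) = (176 + (122/15 + (⅓)*(-130)))*(20708 + 26792) = (176 + (122/15 - 130/3))*47500 = (176 - 176/5)*47500 = (704/5)*47500 = 6688000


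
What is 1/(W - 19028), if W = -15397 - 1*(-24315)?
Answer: -1/10110 ≈ -9.8912e-5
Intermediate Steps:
W = 8918 (W = -15397 + 24315 = 8918)
1/(W - 19028) = 1/(8918 - 19028) = 1/(-10110) = -1/10110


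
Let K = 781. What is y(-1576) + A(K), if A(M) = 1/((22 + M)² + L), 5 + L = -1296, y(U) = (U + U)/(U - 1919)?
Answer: 2028340711/2249060460 ≈ 0.90186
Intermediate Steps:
y(U) = 2*U/(-1919 + U) (y(U) = (2*U)/(-1919 + U) = 2*U/(-1919 + U))
L = -1301 (L = -5 - 1296 = -1301)
A(M) = 1/(-1301 + (22 + M)²) (A(M) = 1/((22 + M)² - 1301) = 1/(-1301 + (22 + M)²))
y(-1576) + A(K) = 2*(-1576)/(-1919 - 1576) + 1/(-1301 + (22 + 781)²) = 2*(-1576)/(-3495) + 1/(-1301 + 803²) = 2*(-1576)*(-1/3495) + 1/(-1301 + 644809) = 3152/3495 + 1/643508 = 2028340711/2249060460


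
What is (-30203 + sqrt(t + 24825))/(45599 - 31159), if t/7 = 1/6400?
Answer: -30203/14440 + sqrt(158880007)/1155200 ≈ -2.0807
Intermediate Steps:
t = 7/6400 ≈ 0.0010938
(-30203 + sqrt(t + 24825))/(45599 - 31159) = (-30203 + sqrt(7/6400 + 24825))/(45599 - 31159) = (-30203 + sqrt(158880007/6400))/14440 = (-30203 + sqrt(158880007)/80)*(1/14440) = -30203/14440 + sqrt(158880007)/1155200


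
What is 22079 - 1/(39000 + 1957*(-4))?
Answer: 688246587/31172 ≈ 22079.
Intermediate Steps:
22079 - 1/(39000 + 1957*(-4)) = 22079 - 1/(39000 - 7828) = 22079 - 1/31172 = 688246587/31172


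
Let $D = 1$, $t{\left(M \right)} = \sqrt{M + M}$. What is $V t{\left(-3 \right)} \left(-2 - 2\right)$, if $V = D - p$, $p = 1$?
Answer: $0$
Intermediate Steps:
$t{\left(M \right)} = \sqrt{2} \sqrt{M}$ ($t{\left(M \right)} = \sqrt{2 M} = \sqrt{2} \sqrt{M}$)
$V = 0$ ($V = 1 - 1 = 0$)
$V t{\left(-3 \right)} \left(-2 - 2\right) = 0 \sqrt{2} \sqrt{-3} \left(-2 - 2\right) = 0 \sqrt{2} i \sqrt{3} \left(-4\right) = 0 i \sqrt{6} \left(-4\right) = 0 \left(-4\right) = 0$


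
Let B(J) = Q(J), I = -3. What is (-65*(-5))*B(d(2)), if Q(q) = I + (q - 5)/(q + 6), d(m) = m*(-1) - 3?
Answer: -4225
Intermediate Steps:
d(m) = -3 - m (d(m) = -m - 3 = -3 - m)
Q(q) = -3 + (-5 + q)/(6 + q) (Q(q) = -3 + (q - 5)/(q + 6) = -3 + (-5 + q)/(6 + q))
B(J) = (-23 - 2*J)/(6 + J)
(-65*(-5))*B(d(2)) = (-65*(-5))*((-23 - 2*(-3 - 1*2))/(6 + (-3 - 1*2))) = 325*((-23 - 2*(-3 - 2))/(6 + (-3 - 2))) = 325*((-23 - 2*(-5))/(6 - 5)) = 325*((-23 + 10)/1) = 325*(1*(-13)) = 325*(-13) = -4225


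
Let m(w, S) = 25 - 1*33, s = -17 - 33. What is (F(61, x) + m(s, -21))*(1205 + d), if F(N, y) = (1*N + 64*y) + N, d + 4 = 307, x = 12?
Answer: 1330056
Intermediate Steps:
s = -50
d = 303 (d = -4 + 307 = 303)
F(N, y) = 2*N + 64*y (F(N, y) = (N + 64*y) + N = 2*N + 64*y)
m(w, S) = -8 (m(w, S) = 25 - 33 = -8)
(F(61, x) + m(s, -21))*(1205 + d) = ((2*61 + 64*12) - 8)*(1205 + 303) = ((122 + 768) - 8)*1508 = (890 - 8)*1508 = 882*1508 = 1330056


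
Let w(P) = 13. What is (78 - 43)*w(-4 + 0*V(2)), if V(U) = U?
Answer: 455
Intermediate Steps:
(78 - 43)*w(-4 + 0*V(2)) = (78 - 43)*13 = 35*13 = 455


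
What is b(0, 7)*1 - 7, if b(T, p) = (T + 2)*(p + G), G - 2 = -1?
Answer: 9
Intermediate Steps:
G = 1 (G = 2 - 1 = 1)
b(T, p) = (1 + p)*(2 + T) (b(T, p) = (T + 2)*(p + 1) = (2 + T)*(1 + p) = (1 + p)*(2 + T))
b(0, 7)*1 - 7 = (2 + 0 + 2*7 + 0*7)*1 - 7 = (2 + 0 + 14 + 0)*1 - 7 = 16*1 - 7 = 16 - 7 = 9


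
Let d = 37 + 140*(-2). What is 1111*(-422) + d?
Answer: -469085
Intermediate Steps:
d = -243 (d = 37 - 280 = -243)
1111*(-422) + d = 1111*(-422) - 243 = -468842 - 243 = -469085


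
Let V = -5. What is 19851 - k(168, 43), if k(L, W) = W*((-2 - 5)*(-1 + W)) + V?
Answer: 32498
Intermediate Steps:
k(L, W) = -5 + W*(7 - 7*W) (k(L, W) = W*((-2 - 5)*(-1 + W)) - 5 = W*(-7*(-1 + W)) - 5 = W*(7 - 7*W) - 5 = -5 + W*(7 - 7*W))
19851 - k(168, 43) = 19851 - (-5 - 7*43² + 7*43) = 19851 - (-5 - 7*1849 + 301) = 19851 - (-5 - 12943 + 301) = 19851 - 1*(-12647) = 19851 + 12647 = 32498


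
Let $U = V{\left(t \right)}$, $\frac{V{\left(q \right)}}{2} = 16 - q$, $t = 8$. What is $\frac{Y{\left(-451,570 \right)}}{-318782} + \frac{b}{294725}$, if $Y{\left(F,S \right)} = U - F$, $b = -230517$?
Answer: $- \frac{73622306869}{93953024950} \approx -0.78361$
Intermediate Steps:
$V{\left(q \right)} = 32 - 2 q$ ($V{\left(q \right)} = 2 \left(16 - q\right) = 32 - 2 q$)
$U = 16$ ($U = 32 - 16 = 16$)
$Y{\left(F,S \right)} = 16 - F$
$\frac{Y{\left(-451,570 \right)}}{-318782} + \frac{b}{294725} = \frac{16 - -451}{-318782} - \frac{230517}{294725} = \left(16 + 451\right) \left(- \frac{1}{318782}\right) - \frac{230517}{294725} = 467 \left(- \frac{1}{318782}\right) - \frac{230517}{294725} = - \frac{467}{318782} - \frac{230517}{294725} = - \frac{73622306869}{93953024950}$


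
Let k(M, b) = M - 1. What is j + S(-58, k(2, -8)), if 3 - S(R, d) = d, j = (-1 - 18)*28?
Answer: -530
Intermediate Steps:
k(M, b) = -1 + M
j = -532 (j = -19*28 = -532)
S(R, d) = 3 - d
j + S(-58, k(2, -8)) = -532 + (3 - (-1 + 2)) = -532 + (3 - 1*1) = -532 + (3 - 1) = -532 + 2 = -530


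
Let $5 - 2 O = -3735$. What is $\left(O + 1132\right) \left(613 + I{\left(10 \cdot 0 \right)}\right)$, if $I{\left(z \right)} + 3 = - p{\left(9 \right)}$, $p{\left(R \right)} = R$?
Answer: $1804202$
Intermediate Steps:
$O = 1870$ ($O = \frac{5}{2} - - \frac{3735}{2} = \frac{5}{2} + \frac{3735}{2} = 1870$)
$I{\left(z \right)} = -12$ ($I{\left(z \right)} = -3 - 9 = -12$)
$\left(O + 1132\right) \left(613 + I{\left(10 \cdot 0 \right)}\right) = \left(1870 + 1132\right) \left(613 - 12\right) = 3002 \cdot 601 = 1804202$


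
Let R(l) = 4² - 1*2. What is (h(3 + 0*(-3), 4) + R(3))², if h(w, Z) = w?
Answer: 289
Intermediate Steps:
R(l) = 14 (R(l) = 16 - 2 = 14)
(h(3 + 0*(-3), 4) + R(3))² = ((3 + 0*(-3)) + 14)² = ((3 + 0) + 14)² = (3 + 14)² = 17² = 289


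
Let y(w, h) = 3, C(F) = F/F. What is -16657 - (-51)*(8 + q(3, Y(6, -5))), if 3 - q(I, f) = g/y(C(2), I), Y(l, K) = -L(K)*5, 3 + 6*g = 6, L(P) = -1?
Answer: -32209/2 ≈ -16105.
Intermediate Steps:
C(F) = 1
g = 1/2 (g = -1/2 + (1/6)*6 = -1/2 + 1 = 1/2 ≈ 0.50000)
Y(l, K) = 5 (Y(l, K) = -1*(-1)*5 = 1*5 = 5)
q(I, f) = 17/6 (q(I, f) = 3 - 1/(2*3) = 3 - 1*1/6 = 3 - 1/6 = 17/6)
-16657 - (-51)*(8 + q(3, Y(6, -5))) = -16657 - (-51)*(8 + 17/6) = -16657 - (-51)*65/6 = -16657 - 1*(-1105/2) = -16657 + 1105/2 = -32209/2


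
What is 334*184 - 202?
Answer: 61254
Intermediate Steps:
334*184 - 202 = 61456 - 202 = 61254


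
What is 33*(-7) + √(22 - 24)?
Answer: -231 + I*√2 ≈ -231.0 + 1.4142*I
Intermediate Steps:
33*(-7) + √(22 - 24) = -231 + √(-2) = -231 + I*√2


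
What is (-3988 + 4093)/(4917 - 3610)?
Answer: 105/1307 ≈ 0.080337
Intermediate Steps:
(-3988 + 4093)/(4917 - 3610) = 105/1307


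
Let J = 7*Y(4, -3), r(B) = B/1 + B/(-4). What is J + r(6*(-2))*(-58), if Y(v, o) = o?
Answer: 501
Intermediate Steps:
r(B) = 3*B/4 (r(B) = B*1 + B*(-¼) = B - B/4 = 3*B/4)
J = -21 (J = 7*(-3) = -21)
J + r(6*(-2))*(-58) = -21 + (3*(6*(-2))/4)*(-58) = -21 + ((¾)*(-12))*(-58) = -21 - 9*(-58) = -21 + 522 = 501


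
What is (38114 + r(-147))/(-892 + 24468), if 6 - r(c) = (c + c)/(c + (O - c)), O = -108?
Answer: 686111/424368 ≈ 1.6168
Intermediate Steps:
r(c) = 6 + c/54 (r(c) = 6 - (c + c)/(c + (-108 - c)) = 6 - 2*c/(-108) = 6 - 2*c*(-1)/108 = 6 - (-1)*c/54 = 6 + c/54)
(38114 + r(-147))/(-892 + 24468) = (38114 + (6 + (1/54)*(-147)))/(-892 + 24468) = (38114 + (6 - 49/18))/23576 = (38114 + 59/18)*(1/23576) = (686111/18)*(1/23576) = 686111/424368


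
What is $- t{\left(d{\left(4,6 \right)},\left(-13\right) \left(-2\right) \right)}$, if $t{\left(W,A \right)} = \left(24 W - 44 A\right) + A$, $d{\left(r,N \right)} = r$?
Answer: $1022$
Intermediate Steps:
$t{\left(W,A \right)} = - 43 A + 24 W$ ($t{\left(W,A \right)} = \left(- 44 A + 24 W\right) + A = - 43 A + 24 W$)
$- t{\left(d{\left(4,6 \right)},\left(-13\right) \left(-2\right) \right)} = - (- 43 \left(\left(-13\right) \left(-2\right)\right) + 24 \cdot 4) = - (\left(-43\right) 26 + 96) = - (-1118 + 96) = \left(-1\right) \left(-1022\right) = 1022$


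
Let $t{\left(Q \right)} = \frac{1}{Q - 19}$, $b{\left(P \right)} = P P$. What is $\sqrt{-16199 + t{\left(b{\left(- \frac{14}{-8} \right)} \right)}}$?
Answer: $\frac{i \sqrt{1053344055}}{255} \approx 127.28 i$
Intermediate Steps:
$b{\left(P \right)} = P^{2}$
$t{\left(Q \right)} = \frac{1}{-19 + Q}$
$\sqrt{-16199 + t{\left(b{\left(- \frac{14}{-8} \right)} \right)}} = \sqrt{-16199 + \frac{1}{-19 + \left(- \frac{14}{-8}\right)^{2}}} = \sqrt{-16199 + \frac{1}{-19 + \left(\left(-14\right) \left(- \frac{1}{8}\right)\right)^{2}}} = \sqrt{-16199 + \frac{1}{-19 + \left(\frac{7}{4}\right)^{2}}} = \sqrt{-16199 + \frac{1}{-19 + \frac{49}{16}}} = \sqrt{-16199 + \frac{1}{- \frac{255}{16}}} = \sqrt{-16199 - \frac{16}{255}} = \sqrt{- \frac{4130761}{255}} = \frac{i \sqrt{1053344055}}{255}$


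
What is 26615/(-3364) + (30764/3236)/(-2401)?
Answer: -51723088059/6534263876 ≈ -7.9157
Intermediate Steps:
26615/(-3364) + (30764/3236)/(-2401) = 26615*(-1/3364) + (30764*(1/3236))*(-1/2401) = -26615/3364 + (7691/809)*(-1/2401) = -26615/3364 - 7691/1942409 = -51723088059/6534263876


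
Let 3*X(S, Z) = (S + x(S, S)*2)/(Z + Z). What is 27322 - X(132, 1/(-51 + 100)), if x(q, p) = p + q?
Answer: 21932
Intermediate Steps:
X(S, Z) = 5*S/(6*Z) (X(S, Z) = ((S + (S + S)*2)/(Z + Z))/3 = ((S + (2*S)*2)/((2*Z)))/3 = ((S + 4*S)*(1/(2*Z)))/3 = ((5*S)*(1/(2*Z)))/3 = (5*S/(2*Z))/3 = 5*S/(6*Z))
27322 - X(132, 1/(-51 + 100)) = 27322 - 5*132/(6*(1/(-51 + 100))) = 27322 - 5*132/(6*(1/49)) = 27322 - 5*132/(6*1/49) = 27322 - 5*132*49/6 = 27322 - 1*5390 = 27322 - 5390 = 21932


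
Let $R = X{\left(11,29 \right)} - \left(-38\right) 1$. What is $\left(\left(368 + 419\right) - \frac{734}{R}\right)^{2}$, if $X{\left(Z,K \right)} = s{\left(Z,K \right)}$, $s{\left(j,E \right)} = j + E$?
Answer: $\frac{919666276}{1521} \approx 6.0465 \cdot 10^{5}$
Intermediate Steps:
$s{\left(j,E \right)} = E + j$
$X{\left(Z,K \right)} = K + Z$
$R = 78$ ($R = \left(29 + 11\right) - \left(-38\right) 1 = 40 - -38 = 40 + 38 = 78$)
$\left(\left(368 + 419\right) - \frac{734}{R}\right)^{2} = \left(\left(368 + 419\right) - \frac{734}{78}\right)^{2} = \left(787 - \frac{367}{39}\right)^{2} = \left(\frac{30326}{39}\right)^{2} = \frac{919666276}{1521}$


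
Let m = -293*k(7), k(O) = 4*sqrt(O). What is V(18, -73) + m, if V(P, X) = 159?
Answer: 159 - 1172*sqrt(7) ≈ -2941.8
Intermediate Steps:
m = -1172*sqrt(7) ≈ -3100.8
V(18, -73) + m = 159 - 1172*sqrt(7)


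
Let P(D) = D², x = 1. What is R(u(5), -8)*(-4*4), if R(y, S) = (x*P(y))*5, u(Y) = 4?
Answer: -1280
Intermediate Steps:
R(y, S) = 5*y² (R(y, S) = (1*y²)*5 = y²*5 = 5*y²)
R(u(5), -8)*(-4*4) = (5*4²)*(-4*4) = (5*16)*(-16) = 80*(-16) = -1280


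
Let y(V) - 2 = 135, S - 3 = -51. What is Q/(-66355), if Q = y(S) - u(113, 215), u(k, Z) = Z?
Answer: 78/66355 ≈ 0.0011755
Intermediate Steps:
S = -48 (S = 3 - 51 = -48)
y(V) = 137 (y(V) = 2 + 135 = 137)
Q = -78 (Q = 137 - 1*215 = 137 - 215 = -78)
Q/(-66355) = -78/(-66355) = -78*(-1/66355) = 78/66355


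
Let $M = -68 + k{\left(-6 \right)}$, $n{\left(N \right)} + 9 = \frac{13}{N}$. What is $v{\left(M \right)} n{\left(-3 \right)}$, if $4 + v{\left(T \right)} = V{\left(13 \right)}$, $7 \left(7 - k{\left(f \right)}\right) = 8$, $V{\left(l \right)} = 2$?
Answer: $\frac{80}{3} \approx 26.667$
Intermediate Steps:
$k{\left(f \right)} = \frac{41}{7}$ ($k{\left(f \right)} = 7 - \frac{8}{7} = \frac{41}{7}$)
$n{\left(N \right)} = -9 + \frac{13}{N}$
$M = - \frac{435}{7}$ ($M = -68 + \frac{41}{7} = - \frac{435}{7} \approx -62.143$)
$v{\left(T \right)} = -2$ ($v{\left(T \right)} = -4 + 2 = -2$)
$v{\left(M \right)} n{\left(-3 \right)} = - 2 \left(-9 + \frac{13}{-3}\right) = - 2 \left(-9 + 13 \left(- \frac{1}{3}\right)\right) = - 2 \left(-9 - \frac{13}{3}\right) = \left(-2\right) \left(- \frac{40}{3}\right) = \frac{80}{3}$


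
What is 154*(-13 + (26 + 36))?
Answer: 7546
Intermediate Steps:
154*(-13 + (26 + 36)) = 154*(-13 + 62) = 154*49 = 7546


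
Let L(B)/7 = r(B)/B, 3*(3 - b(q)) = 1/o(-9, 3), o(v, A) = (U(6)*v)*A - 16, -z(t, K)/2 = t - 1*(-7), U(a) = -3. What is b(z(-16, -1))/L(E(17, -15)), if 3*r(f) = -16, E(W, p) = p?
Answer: 219/182 ≈ 1.2033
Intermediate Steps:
z(t, K) = -14 - 2*t (z(t, K) = -2*(t - 1*(-7)) = -2*(t + 7) = -2*(7 + t) = -14 - 2*t)
r(f) = -16/3 (r(f) = (1/3)*(-16) = -16/3)
o(v, A) = -16 - 3*A*v (o(v, A) = (-3*v)*A - 16 = -3*A*v - 16 = -16 - 3*A*v)
b(q) = 584/195 (b(q) = 3 - 1/(3*(-16 - 3*3*(-9))) = 3 - 1/(3*(-16 + 81)) = 3 - 1/3/65 = 3 - 1/3*1/65 = 3 - 1/195 = 584/195)
L(B) = -112/(3*B) (L(B) = 7*(-16/(3*B)) = -112/(3*B))
b(z(-16, -1))/L(E(17, -15)) = 584/(195*((-112/3/(-15)))) = 584/(195*((-112/3*(-1/15)))) = 584/(195*(112/45)) = (584/195)*(45/112) = 219/182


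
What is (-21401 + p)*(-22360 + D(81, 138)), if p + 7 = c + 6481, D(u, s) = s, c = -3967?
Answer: 419862468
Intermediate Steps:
p = 2507 (p = -7 + (-3967 + 6481) = -7 + 2514 = 2507)
(-21401 + p)*(-22360 + D(81, 138)) = (-21401 + 2507)*(-22360 + 138) = -18894*(-22222) = 419862468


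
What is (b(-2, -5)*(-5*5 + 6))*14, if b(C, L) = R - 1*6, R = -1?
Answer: 1862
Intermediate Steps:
b(C, L) = -7 (b(C, L) = -1 - 1*6 = -1 - 6 = -7)
(b(-2, -5)*(-5*5 + 6))*14 = -7*(-5*5 + 6)*14 = -7*(-25 + 6)*14 = -7*(-19)*14 = 133*14 = 1862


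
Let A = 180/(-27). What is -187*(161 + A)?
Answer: -86581/3 ≈ -28860.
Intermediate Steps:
A = -20/3 (A = 180*(-1/27) = -20/3 ≈ -6.6667)
-187*(161 + A) = -187*(161 - 20/3) = -187*463/3 = -86581/3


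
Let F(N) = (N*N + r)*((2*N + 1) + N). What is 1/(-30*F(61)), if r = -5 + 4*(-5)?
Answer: -1/20401920 ≈ -4.9015e-8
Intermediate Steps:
r = -25 (r = -5 - 20 = -25)
F(N) = (1 + 3*N)*(-25 + N²) (F(N) = (N*N - 25)*((2*N + 1) + N) = (N² - 25)*((1 + 2*N) + N) = (-25 + N²)*(1 + 3*N) = (1 + 3*N)*(-25 + N²))
1/(-30*F(61)) = 1/(-30*(-25 + 61² - 75*61 + 3*61³)) = 1/(-30*(-25 + 3721 - 4575 + 3*226981)) = 1/(-30*(-25 + 3721 - 4575 + 680943)) = 1/(-30*680064) = 1/(-20401920) = -1/20401920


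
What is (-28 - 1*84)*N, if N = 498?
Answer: -55776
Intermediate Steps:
(-28 - 1*84)*N = (-28 - 1*84)*498 = (-28 - 84)*498 = -112*498 = -55776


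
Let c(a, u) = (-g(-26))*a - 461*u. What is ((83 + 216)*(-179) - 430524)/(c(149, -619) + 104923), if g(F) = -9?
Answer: -484045/391623 ≈ -1.2360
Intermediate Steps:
c(a, u) = -461*u + 9*a (c(a, u) = (-1*(-9))*a - 461*u = 9*a - 461*u = -461*u + 9*a)
((83 + 216)*(-179) - 430524)/(c(149, -619) + 104923) = ((83 + 216)*(-179) - 430524)/((-461*(-619) + 9*149) + 104923) = (299*(-179) - 430524)/((285359 + 1341) + 104923) = (-53521 - 430524)/(286700 + 104923) = -484045/391623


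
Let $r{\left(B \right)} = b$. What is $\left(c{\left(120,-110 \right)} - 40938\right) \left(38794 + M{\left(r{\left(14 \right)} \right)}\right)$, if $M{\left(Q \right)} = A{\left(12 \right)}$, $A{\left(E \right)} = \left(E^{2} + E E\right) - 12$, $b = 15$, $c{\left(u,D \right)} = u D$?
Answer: $-2115171660$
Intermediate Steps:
$c{\left(u,D \right)} = D u$
$r{\left(B \right)} = 15$
$A{\left(E \right)} = -12 + 2 E^{2}$ ($A{\left(E \right)} = \left(E^{2} + E^{2}\right) - 12 = 2 E^{2} - 12 = -12 + 2 E^{2}$)
$M{\left(Q \right)} = 276$ ($M{\left(Q \right)} = -12 + 2 \cdot 12^{2} = -12 + 2 \cdot 144 = -12 + 288 = 276$)
$\left(c{\left(120,-110 \right)} - 40938\right) \left(38794 + M{\left(r{\left(14 \right)} \right)}\right) = \left(\left(-110\right) 120 - 40938\right) \left(38794 + 276\right) = \left(-13200 - 40938\right) 39070 = \left(-54138\right) 39070 = -2115171660$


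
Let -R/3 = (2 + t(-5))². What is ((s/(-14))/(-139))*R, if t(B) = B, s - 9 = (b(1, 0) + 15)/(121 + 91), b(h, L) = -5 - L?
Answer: -3699/29468 ≈ -0.12553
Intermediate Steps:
s = 959/106 (s = 9 + ((-5 - 1*0) + 15)/(121 + 91) = 9 + ((-5 + 0) + 15)/212 = 9 + (-5 + 15)*(1/212) = 9 + 10*(1/212) = 9 + 5/106 = 959/106 ≈ 9.0472)
R = -27 (R = -3*(2 - 5)² = -3*(-3)² = -3*9 = -27)
((s/(-14))/(-139))*R = (((959/106)/(-14))/(-139))*(-27) = (((959/106)*(-1/14))*(-1/139))*(-27) = -137/212*(-1/139)*(-27) = (137/29468)*(-27) = -3699/29468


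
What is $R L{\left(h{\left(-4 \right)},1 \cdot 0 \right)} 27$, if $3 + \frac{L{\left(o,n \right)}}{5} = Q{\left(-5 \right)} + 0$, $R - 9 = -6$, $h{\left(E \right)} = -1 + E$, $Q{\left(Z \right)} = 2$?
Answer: $-405$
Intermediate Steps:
$R = 3$ ($R = 9 - 6 = 3$)
$L{\left(o,n \right)} = -5$ ($L{\left(o,n \right)} = -15 + 5 \left(2 + 0\right) = -15 + 5 \cdot 2 = -15 + 10 = -5$)
$R L{\left(h{\left(-4 \right)},1 \cdot 0 \right)} 27 = 3 \left(-5\right) 27 = \left(-15\right) 27 = -405$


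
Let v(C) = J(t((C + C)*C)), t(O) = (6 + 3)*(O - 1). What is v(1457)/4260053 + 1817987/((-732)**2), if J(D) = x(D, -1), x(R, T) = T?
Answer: 7744720437487/2282638638672 ≈ 3.3929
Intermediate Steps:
t(O) = -9 + 9*O (t(O) = 9*(-1 + O) = -9 + 9*O)
J(D) = -1
v(C) = -1
v(1457)/4260053 + 1817987/((-732)**2) = -1/4260053 + 1817987/((-732)**2) = -1*1/4260053 + 1817987/535824 = -1/4260053 + 1817987*(1/535824) = -1/4260053 + 1817987/535824 = 7744720437487/2282638638672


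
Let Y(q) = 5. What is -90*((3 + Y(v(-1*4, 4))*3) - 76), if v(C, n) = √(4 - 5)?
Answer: 5220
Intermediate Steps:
v(C, n) = I (v(C, n) = √(-1) = I)
-90*((3 + Y(v(-1*4, 4))*3) - 76) = -90*((3 + 5*3) - 76) = -90*((3 + 15) - 76) = -90*(18 - 76) = -90*(-58) = 5220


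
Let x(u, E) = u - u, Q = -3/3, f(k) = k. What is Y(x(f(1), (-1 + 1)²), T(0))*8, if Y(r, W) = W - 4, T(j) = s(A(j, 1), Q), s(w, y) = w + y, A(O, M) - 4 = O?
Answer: -8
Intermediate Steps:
A(O, M) = 4 + O
Q = -1 (Q = -3*⅓ = -1)
x(u, E) = 0
T(j) = 3 + j (T(j) = (4 + j) - 1 = 3 + j)
Y(r, W) = -4 + W
Y(x(f(1), (-1 + 1)²), T(0))*8 = (-4 + (3 + 0))*8 = (-4 + 3)*8 = -1*8 = -8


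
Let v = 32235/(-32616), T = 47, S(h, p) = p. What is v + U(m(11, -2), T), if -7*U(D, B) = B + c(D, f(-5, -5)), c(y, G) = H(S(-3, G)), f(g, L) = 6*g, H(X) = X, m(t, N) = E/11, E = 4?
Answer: -260039/76104 ≈ -3.4169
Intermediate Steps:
m(t, N) = 4/11
c(y, G) = G
U(D, B) = 30/7 - B/7 (U(D, B) = -(B + 6*(-5))/7 = -(B - 30)/7 = -(-30 + B)/7 = 30/7 - B/7)
v = -10745/10872 (v = 32235*(-1/32616) = -10745/10872 ≈ -0.98832)
v + U(m(11, -2), T) = -10745/10872 + (30/7 - ⅐*47) = -10745/10872 + (30/7 - 47/7) = -10745/10872 - 17/7 = -260039/76104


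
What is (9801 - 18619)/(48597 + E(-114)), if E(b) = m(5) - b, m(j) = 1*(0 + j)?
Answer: -4409/24358 ≈ -0.18101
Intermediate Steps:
m(j) = j (m(j) = 1*j = j)
E(b) = 5 - b
(9801 - 18619)/(48597 + E(-114)) = (9801 - 18619)/(48597 + (5 - 1*(-114))) = -8818/(48597 + (5 + 114)) = -8818/(48597 + 119) = -8818/48716 = -8818*1/48716 = -4409/24358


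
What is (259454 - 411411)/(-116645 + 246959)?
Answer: -151957/130314 ≈ -1.1661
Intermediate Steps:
(259454 - 411411)/(-116645 + 246959) = -151957/130314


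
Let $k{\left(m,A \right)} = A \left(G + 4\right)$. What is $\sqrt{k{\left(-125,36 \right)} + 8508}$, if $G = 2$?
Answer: $2 \sqrt{2181} \approx 93.402$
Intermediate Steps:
$k{\left(m,A \right)} = 6 A$ ($k{\left(m,A \right)} = A \left(2 + 4\right) = A 6 = 6 A$)
$\sqrt{k{\left(-125,36 \right)} + 8508} = \sqrt{6 \cdot 36 + 8508} = \sqrt{216 + 8508} = \sqrt{8724} = 2 \sqrt{2181}$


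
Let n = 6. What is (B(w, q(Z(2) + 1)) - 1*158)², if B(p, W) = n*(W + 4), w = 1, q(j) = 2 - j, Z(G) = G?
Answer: 19600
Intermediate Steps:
B(p, W) = 24 + 6*W (B(p, W) = 6*(W + 4) = 6*(4 + W) = 24 + 6*W)
(B(w, q(Z(2) + 1)) - 1*158)² = ((24 + 6*(2 - (2 + 1))) - 1*158)² = ((24 + 6*(2 - 1*3)) - 158)² = ((24 + 6*(2 - 3)) - 158)² = ((24 + 6*(-1)) - 158)² = ((24 - 6) - 158)² = (18 - 158)² = (-140)² = 19600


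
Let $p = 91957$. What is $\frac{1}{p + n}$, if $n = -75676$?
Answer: $\frac{1}{16281} \approx 6.1421 \cdot 10^{-5}$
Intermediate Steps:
$\frac{1}{p + n} = \frac{1}{91957 - 75676} = \frac{1}{16281}$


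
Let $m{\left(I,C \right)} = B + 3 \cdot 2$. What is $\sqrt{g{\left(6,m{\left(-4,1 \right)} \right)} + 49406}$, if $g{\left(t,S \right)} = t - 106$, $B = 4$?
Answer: $\sqrt{49306} \approx 222.05$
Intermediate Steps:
$m{\left(I,C \right)} = 10$ ($m{\left(I,C \right)} = 4 + 3 \cdot 2 = 4 + 6 = 10$)
$g{\left(t,S \right)} = -106 + t$ ($g{\left(t,S \right)} = t - 106 = -106 + t$)
$\sqrt{g{\left(6,m{\left(-4,1 \right)} \right)} + 49406} = \sqrt{\left(-106 + 6\right) + 49406} = \sqrt{-100 + 49406} = \sqrt{49306}$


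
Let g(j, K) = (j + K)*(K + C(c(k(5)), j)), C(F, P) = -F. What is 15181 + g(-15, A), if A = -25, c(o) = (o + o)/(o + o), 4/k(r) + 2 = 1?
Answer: 16221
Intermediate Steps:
k(r) = -4 (k(r) = 4/(-2 + 1) = 4/(-1) = 4*(-1) = -4)
c(o) = 1 (c(o) = (2*o)/((2*o)) = (2*o)*(1/(2*o)) = 1)
g(j, K) = (-1 + K)*(K + j) (g(j, K) = (j + K)*(K - 1*1) = (K + j)*(K - 1) = (K + j)*(-1 + K) = (-1 + K)*(K + j))
15181 + g(-15, A) = 15181 + ((-25)**2 - 1*(-25) - 1*(-15) - 25*(-15)) = 15181 + (625 + 25 + 15 + 375) = 15181 + 1040 = 16221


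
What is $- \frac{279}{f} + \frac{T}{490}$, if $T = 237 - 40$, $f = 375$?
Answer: $- \frac{4189}{12250} \approx -0.34196$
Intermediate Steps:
$T = 197$ ($T = 237 - 40 = 197$)
$- \frac{279}{f} + \frac{T}{490} = - \frac{279}{375} + \frac{197}{490} = \left(-279\right) \frac{1}{375} + 197 \cdot \frac{1}{490} = - \frac{93}{125} + \frac{197}{490} = - \frac{4189}{12250}$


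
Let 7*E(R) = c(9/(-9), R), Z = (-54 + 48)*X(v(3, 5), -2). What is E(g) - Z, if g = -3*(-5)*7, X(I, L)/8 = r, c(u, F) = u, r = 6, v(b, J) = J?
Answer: 2015/7 ≈ 287.86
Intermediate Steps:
X(I, L) = 48 (X(I, L) = 8*6 = 48)
g = 105 (g = 15*7 = 105)
Z = -288 (Z = (-54 + 48)*48 = -6*48 = -288)
E(R) = -1/7 (E(R) = (9/(-9))/7 = (9*(-1/9))/7 = (1/7)*(-1) = -1/7)
E(g) - Z = -1/7 - 1*(-288) = -1/7 + 288 = 2015/7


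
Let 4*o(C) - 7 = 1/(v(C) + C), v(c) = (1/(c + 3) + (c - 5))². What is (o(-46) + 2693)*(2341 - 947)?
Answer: 35525662897219/9457164 ≈ 3.7565e+6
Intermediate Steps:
v(c) = (-5 + c + 1/(3 + c))² (v(c) = (1/(3 + c) + (-5 + c))² = (-5 + c + 1/(3 + c))²)
o(C) = 7/4 + 1/(4*(C + (14 - C² + 2*C)²/(3 + C)²)) (o(C) = 7/4 + 1/(4*((14 - C² + 2*C)²/(3 + C)² + C)) = 7/4 + 1/(4*(C + (14 - C² + 2*C)²/(3 + C)²)))
(o(-46) + 2693)*(2341 - 947) = ((1381 - 125*(-46)² - 21*(-46)³ + 7*(-46)⁴ + 461*(-46))/(4*(196 + (-46)⁴ - 18*(-46)² - 3*(-46)³ + 65*(-46))) + 2693)*(2341 - 947) = ((1381 - 125*2116 - 21*(-97336) + 7*4477456 - 21206)/(4*(196 + 4477456 - 18*2116 - 3*(-97336) - 2990)) + 2693)*1394 = ((1381 - 264500 + 2044056 + 31342192 - 21206)/(4*(196 + 4477456 - 38088 + 292008 - 2990)) + 2693)*1394 = ((¼)*33101923/4728582 + 2693)*1394 = ((¼)*(1/4728582)*33101923 + 2693)*1394 = (33101923/18914328 + 2693)*1394 = (50969387227/18914328)*1394 = 35525662897219/9457164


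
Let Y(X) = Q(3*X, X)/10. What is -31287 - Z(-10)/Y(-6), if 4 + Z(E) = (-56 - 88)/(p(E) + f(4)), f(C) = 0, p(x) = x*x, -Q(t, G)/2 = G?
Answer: -469237/15 ≈ -31282.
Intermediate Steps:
Q(t, G) = -2*G
p(x) = x²
Y(X) = -X/5 (Y(X) = -2*X/10 = -2*X*(⅒) = -X/5)
Z(E) = -4 - 144/E² (Z(E) = -4 + (-56 - 88)/(E² + 0) = -4 - 144/E²)
-31287 - Z(-10)/Y(-6) = -31287 - (-4 - 144/(-10)²)/((-⅕*(-6))) = -31287 - (-4 - 144*1/100)/6/5 = -31287 - (-4 - 36/25)*5/6 = -31287 - (-136)*5/(25*6) = -31287 - 1*(-68/15) = -31287 + 68/15 = -469237/15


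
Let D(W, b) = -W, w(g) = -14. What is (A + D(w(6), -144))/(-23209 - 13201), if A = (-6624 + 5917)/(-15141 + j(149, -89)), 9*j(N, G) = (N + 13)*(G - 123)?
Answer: -53221/138044874 ≈ -0.00038553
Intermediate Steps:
j(N, G) = (-123 + G)*(13 + N)/9 (j(N, G) = ((N + 13)*(G - 123))/9 = ((13 + N)*(-123 + G))/9 = ((-123 + G)*(13 + N))/9 = (-123 + G)*(13 + N)/9)
A = 707/18957 (A = (-6624 + 5917)/(-15141 + (-533/3 - 41/3*149 + (13/9)*(-89) + (⅑)*(-89)*149)) = -707/(-15141 + (-533/3 - 6109/3 - 1157/9 - 13261/9)) = -707/(-15141 - 3816) = -707/(-18957) = -707*(-1/18957) = 707/18957 ≈ 0.037295)
(A + D(w(6), -144))/(-23209 - 13201) = (707/18957 - 1*(-14))/(-23209 - 13201) = (707/18957 + 14)/(-36410) = (266105/18957)*(-1/36410) = -53221/138044874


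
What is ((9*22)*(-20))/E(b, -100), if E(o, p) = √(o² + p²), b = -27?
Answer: -3960*√10729/10729 ≈ -38.231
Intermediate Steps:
((9*22)*(-20))/E(b, -100) = ((9*22)*(-20))/(√((-27)² + (-100)²)) = (198*(-20))/(√(729 + 10000)) = -3960*√10729/10729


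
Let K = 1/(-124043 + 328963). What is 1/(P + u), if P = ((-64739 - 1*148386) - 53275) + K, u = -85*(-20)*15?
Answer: -204920/49365227999 ≈ -4.1511e-6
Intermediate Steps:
K = 1/204920 ≈ 4.8800e-6
u = 25500 (u = 1700*15 = 25500)
P = -54590687999/204920 (P = ((-64739 - 1*148386) - 53275) + 1/204920 = ((-64739 - 148386) - 53275) + 1/204920 = (-213125 - 53275) + 1/204920 = -266400 + 1/204920 = -54590687999/204920 ≈ -2.6640e+5)
1/(P + u) = 1/(-54590687999/204920 + 25500) = 1/(-49365227999/204920) = -204920/49365227999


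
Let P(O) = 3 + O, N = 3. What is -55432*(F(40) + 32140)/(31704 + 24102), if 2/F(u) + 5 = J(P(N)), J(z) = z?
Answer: -296949224/9301 ≈ -31927.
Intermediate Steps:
F(u) = 2 (F(u) = 2/(-5 + (3 + 3)) = 2/(-5 + 6) = 2/1 = 2*1 = 2)
-55432*(F(40) + 32140)/(31704 + 24102) = -55432*(2 + 32140)/(31704 + 24102) = -55432/(55806/32142) = -55432/(55806*(1/32142)) = -55432/9301/5357 = -55432*5357/9301 = -296949224/9301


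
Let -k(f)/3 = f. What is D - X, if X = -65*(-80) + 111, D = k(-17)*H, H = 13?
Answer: -4648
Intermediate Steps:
k(f) = -3*f
D = 663 (D = -3*(-17)*13 = 51*13 = 663)
X = 5311 (X = 5200 + 111 = 5311)
D - X = 663 - 1*5311 = 663 - 5311 = -4648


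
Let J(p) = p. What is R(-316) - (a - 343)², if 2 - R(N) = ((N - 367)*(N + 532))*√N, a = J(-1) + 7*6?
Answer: -91202 + 295056*I*√79 ≈ -91202.0 + 2.6225e+6*I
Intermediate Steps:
a = 41 (a = -1 + 7*6 = -1 + 42 = 41)
R(N) = 2 - √N*(-367 + N)*(532 + N) (R(N) = 2 - (N - 367)*(N + 532)*√N = 2 - (-367 + N)*(532 + N)*√N = 2 - √N*(-367 + N)*(532 + N))
R(-316) - (a - 343)² = (2 - (-316)^(5/2) - (-104280)*I*√79 + 195244*√(-316)) - (41 - 343)² = (2 - 199712*I*√79 - (-104280)*I*√79 + 195244*(2*I*√79)) - 1*(-302)² = (2 - 199712*I*√79 + 104280*I*√79 + 390488*I*√79) - 1*91204 = (2 + 295056*I*√79) - 91204 = -91202 + 295056*I*√79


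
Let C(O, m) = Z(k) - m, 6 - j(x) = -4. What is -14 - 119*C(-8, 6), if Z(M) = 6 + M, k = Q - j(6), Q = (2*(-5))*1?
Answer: 2366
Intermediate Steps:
j(x) = 10 (j(x) = 6 - 1*(-4) = 6 + 4 = 10)
Q = -10 (Q = -10*1 = -10)
k = -20 (k = -10 - 1*10 = -10 - 10 = -20)
C(O, m) = -14 - m (C(O, m) = (6 - 20) - m = -14 - m)
-14 - 119*C(-8, 6) = -14 - 119*(-14 - 1*6) = -14 - 119*(-14 - 6) = -14 - 119*(-20) = -14 + 2380 = 2366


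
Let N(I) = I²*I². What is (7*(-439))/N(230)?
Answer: -3073/2798410000 ≈ -1.0981e-6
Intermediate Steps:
N(I) = I⁴
(7*(-439))/N(230) = (7*(-439))/(230⁴) = -3073/2798410000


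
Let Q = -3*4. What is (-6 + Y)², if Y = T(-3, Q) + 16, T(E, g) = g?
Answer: 4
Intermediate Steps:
Q = -12
Y = 4 (Y = -12 + 16 = 4)
(-6 + Y)² = (-6 + 4)² = (-2)² = 4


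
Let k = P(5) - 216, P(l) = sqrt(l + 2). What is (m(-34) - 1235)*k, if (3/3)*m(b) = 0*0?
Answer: 266760 - 1235*sqrt(7) ≈ 2.6349e+5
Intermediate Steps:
P(l) = sqrt(2 + l)
k = -216 + sqrt(7) (k = sqrt(2 + 5) - 216 = sqrt(7) - 216 = -216 + sqrt(7) ≈ -213.35)
m(b) = 0 (m(b) = 0*0 = 0)
(m(-34) - 1235)*k = (0 - 1235)*(-216 + sqrt(7)) = -1235*(-216 + sqrt(7)) = 266760 - 1235*sqrt(7)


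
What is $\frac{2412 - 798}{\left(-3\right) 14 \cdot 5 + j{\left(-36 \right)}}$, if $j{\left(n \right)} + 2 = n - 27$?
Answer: $- \frac{1614}{275} \approx -5.8691$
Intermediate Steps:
$j{\left(n \right)} = -29 + n$ ($j{\left(n \right)} = -2 + \left(n - 27\right) = -2 + \left(-27 + n\right) = -29 + n$)
$\frac{2412 - 798}{\left(-3\right) 14 \cdot 5 + j{\left(-36 \right)}} = \frac{2412 - 798}{\left(-3\right) 14 \cdot 5 - 65} = \frac{1614}{\left(-42\right) 5 - 65} = \frac{1614}{-210 - 65} = \frac{1614}{-275} = 1614 \left(- \frac{1}{275}\right) = - \frac{1614}{275}$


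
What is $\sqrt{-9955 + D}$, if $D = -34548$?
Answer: $i \sqrt{44503} \approx 210.96 i$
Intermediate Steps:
$\sqrt{-9955 + D} = \sqrt{-9955 - 34548} = \sqrt{-44503} = i \sqrt{44503}$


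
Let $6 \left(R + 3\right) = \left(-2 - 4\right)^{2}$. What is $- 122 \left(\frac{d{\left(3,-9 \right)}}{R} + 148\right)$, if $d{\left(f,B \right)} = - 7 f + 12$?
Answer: $-17690$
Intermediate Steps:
$d{\left(f,B \right)} = 12 - 7 f$
$R = 3$ ($R = -3 + \frac{\left(-2 - 4\right)^{2}}{6} = -3 + \frac{\left(-6\right)^{2}}{6} = -3 + \frac{1}{6} \cdot 36 = -3 + 6 = 3$)
$- 122 \left(\frac{d{\left(3,-9 \right)}}{R} + 148\right) = - 122 \left(\frac{12 - 21}{3} + 148\right) = - 122 \left(\left(12 - 21\right) \frac{1}{3} + 148\right) = - 122 \left(\left(-9\right) \frac{1}{3} + 148\right) = - 122 \left(-3 + 148\right) = \left(-122\right) 145 = -17690$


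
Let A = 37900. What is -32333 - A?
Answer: -70233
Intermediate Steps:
-32333 - A = -32333 - 1*37900 = -32333 - 37900 = -70233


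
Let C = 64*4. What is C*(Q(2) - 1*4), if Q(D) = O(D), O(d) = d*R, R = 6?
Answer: 2048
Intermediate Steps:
O(d) = 6*d (O(d) = d*6 = 6*d)
Q(D) = 6*D
C = 256
C*(Q(2) - 1*4) = 256*(6*2 - 1*4) = 256*(12 - 4) = 256*8 = 2048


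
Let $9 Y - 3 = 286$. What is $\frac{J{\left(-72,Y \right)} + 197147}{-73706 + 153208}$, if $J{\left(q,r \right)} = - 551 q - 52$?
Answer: $\frac{236767}{79502} \approx 2.9781$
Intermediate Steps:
$Y = \frac{289}{9}$ ($Y = \frac{1}{3} + \frac{1}{9} \cdot 286 = \frac{1}{3} + \frac{286}{9} = \frac{289}{9} \approx 32.111$)
$J{\left(q,r \right)} = -52 - 551 q$
$\frac{J{\left(-72,Y \right)} + 197147}{-73706 + 153208} = \frac{\left(-52 - -39672\right) + 197147}{-73706 + 153208} = \frac{\left(-52 + 39672\right) + 197147}{79502} = \left(39620 + 197147\right) \frac{1}{79502} = 236767 \cdot \frac{1}{79502} = \frac{236767}{79502}$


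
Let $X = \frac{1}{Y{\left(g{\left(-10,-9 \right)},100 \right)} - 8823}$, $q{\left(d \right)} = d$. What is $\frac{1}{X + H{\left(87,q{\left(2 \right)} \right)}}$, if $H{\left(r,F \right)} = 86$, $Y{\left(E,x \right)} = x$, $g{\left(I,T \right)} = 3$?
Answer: $\frac{8723}{750177} \approx 0.011628$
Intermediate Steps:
$X = - \frac{1}{8723}$ ($X = \frac{1}{100 - 8823} = \frac{1}{-8723} = - \frac{1}{8723} \approx -0.00011464$)
$\frac{1}{X + H{\left(87,q{\left(2 \right)} \right)}} = \frac{1}{- \frac{1}{8723} + 86} = \frac{1}{\frac{750177}{8723}} = \frac{8723}{750177}$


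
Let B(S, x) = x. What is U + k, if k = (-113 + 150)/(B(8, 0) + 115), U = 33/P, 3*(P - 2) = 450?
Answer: 9419/17480 ≈ 0.53884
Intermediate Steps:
P = 152 (P = 2 + (⅓)*450 = 2 + 150 = 152)
U = 33/152 ≈ 0.21711
k = 37/115 (k = (-113 + 150)/(0 + 115) = 37/115 ≈ 0.32174)
U + k = 33/152 + 37/115 = 9419/17480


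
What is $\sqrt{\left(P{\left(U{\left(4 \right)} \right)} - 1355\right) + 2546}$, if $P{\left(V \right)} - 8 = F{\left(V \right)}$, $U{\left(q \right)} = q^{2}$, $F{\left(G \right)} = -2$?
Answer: $3 \sqrt{133} \approx 34.598$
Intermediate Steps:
$P{\left(V \right)} = 6$ ($P{\left(V \right)} = 8 - 2 = 6$)
$\sqrt{\left(P{\left(U{\left(4 \right)} \right)} - 1355\right) + 2546} = \sqrt{\left(6 - 1355\right) + 2546} = \sqrt{-1349 + 2546} = \sqrt{1197} = 3 \sqrt{133}$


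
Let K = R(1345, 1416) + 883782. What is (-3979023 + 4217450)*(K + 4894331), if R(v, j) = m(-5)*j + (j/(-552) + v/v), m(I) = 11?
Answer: 31771544822297/23 ≈ 1.3814e+12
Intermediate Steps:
R(v, j) = 1 + 6071*j/552 (R(v, j) = 11*j + (j/(-552) + v/v) = 11*j + (j*(-1/552) + 1) = 11*j + (-j/552 + 1) = 11*j + (1 - j/552) = 1 + 6071*j/552)
K = 20685198/23 (K = (1 + (6071/552)*1416) + 883782 = (1 + 358189/23) + 883782 = 358212/23 + 883782 = 20685198/23 ≈ 8.9936e+5)
(-3979023 + 4217450)*(K + 4894331) = (-3979023 + 4217450)*(20685198/23 + 4894331) = 238427*(133254811/23) = 31771544822297/23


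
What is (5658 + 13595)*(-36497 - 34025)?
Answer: -1357760066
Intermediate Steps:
(5658 + 13595)*(-36497 - 34025) = 19253*(-70522) = -1357760066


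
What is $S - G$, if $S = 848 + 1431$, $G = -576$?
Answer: $2855$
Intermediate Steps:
$S = 2279$
$S - G = 2279 - -576 = 2279 + 576 = 2855$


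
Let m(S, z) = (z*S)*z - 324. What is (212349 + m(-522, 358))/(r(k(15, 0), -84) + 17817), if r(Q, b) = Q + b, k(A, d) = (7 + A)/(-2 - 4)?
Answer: -200068749/53188 ≈ -3761.5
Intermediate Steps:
k(A, d) = -7/6 - A/6 (k(A, d) = (7 + A)/(-6) = (7 + A)*(-⅙) = -7/6 - A/6)
m(S, z) = -324 + S*z² (m(S, z) = (S*z)*z - 324 = S*z² - 324 = -324 + S*z²)
(212349 + m(-522, 358))/(r(k(15, 0), -84) + 17817) = (212349 + (-324 - 522*358²))/(((-7/6 - ⅙*15) - 84) + 17817) = (212349 + (-324 - 522*128164))/(((-7/6 - 5/2) - 84) + 17817) = (212349 + (-324 - 66901608))/((-11/3 - 84) + 17817) = (212349 - 66901932)/(-263/3 + 17817) = -66689583/53188/3 = -66689583*3/53188 = -200068749/53188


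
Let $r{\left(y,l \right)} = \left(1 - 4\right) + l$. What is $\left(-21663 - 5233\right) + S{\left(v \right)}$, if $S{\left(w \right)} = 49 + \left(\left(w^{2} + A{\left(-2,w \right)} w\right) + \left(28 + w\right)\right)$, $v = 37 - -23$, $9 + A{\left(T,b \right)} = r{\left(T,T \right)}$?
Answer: $-23999$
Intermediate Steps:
$r{\left(y,l \right)} = -3 + l$
$A{\left(T,b \right)} = -12 + T$ ($A{\left(T,b \right)} = -9 + \left(-3 + T\right) = -12 + T$)
$v = 60$ ($v = 37 + 23 = 60$)
$S{\left(w \right)} = 77 + w^{2} - 13 w$ ($S{\left(w \right)} = 49 + \left(\left(w^{2} + \left(-12 - 2\right) w\right) + \left(28 + w\right)\right) = 49 + \left(\left(w^{2} - 14 w\right) + \left(28 + w\right)\right) = 49 + \left(28 + w^{2} - 13 w\right) = 77 + w^{2} - 13 w$)
$\left(-21663 - 5233\right) + S{\left(v \right)} = \left(-21663 - 5233\right) + \left(77 + 60^{2} - 780\right) = -26896 + \left(77 + 3600 - 780\right) = -26896 + 2897 = -23999$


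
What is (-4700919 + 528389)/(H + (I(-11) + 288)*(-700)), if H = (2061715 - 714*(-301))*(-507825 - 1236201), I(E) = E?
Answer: 2086265/1985250181127 ≈ 1.0509e-6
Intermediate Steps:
H = -3970500168354 (H = (2061715 + 214914)*(-1744026) = 2276629*(-1744026) = -3970500168354)
(-4700919 + 528389)/(H + (I(-11) + 288)*(-700)) = (-4700919 + 528389)/(-3970500168354 + (-11 + 288)*(-700)) = -4172530/(-3970500168354 + 277*(-700)) = -4172530/(-3970500168354 - 193900) = -4172530/(-3970500362254) = -4172530*(-1/3970500362254) = 2086265/1985250181127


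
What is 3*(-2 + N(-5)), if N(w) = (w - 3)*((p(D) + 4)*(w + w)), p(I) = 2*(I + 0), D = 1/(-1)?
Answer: 474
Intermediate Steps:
D = -1 (D = 1*(-1) = -1)
p(I) = 2*I
N(w) = 4*w*(-3 + w) (N(w) = (w - 3)*((2*(-1) + 4)*(w + w)) = (-3 + w)*((-2 + 4)*(2*w)) = (-3 + w)*(2*(2*w)) = (-3 + w)*(4*w) = 4*w*(-3 + w))
3*(-2 + N(-5)) = 3*(-2 + 4*(-5)*(-3 - 5)) = 3*(-2 + 4*(-5)*(-8)) = 3*(-2 + 160) = 3*158 = 474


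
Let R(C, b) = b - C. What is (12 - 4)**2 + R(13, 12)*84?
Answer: -20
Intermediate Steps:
(12 - 4)**2 + R(13, 12)*84 = (12 - 4)**2 + (12 - 1*13)*84 = 8**2 + (12 - 13)*84 = 64 - 1*84 = 64 - 84 = -20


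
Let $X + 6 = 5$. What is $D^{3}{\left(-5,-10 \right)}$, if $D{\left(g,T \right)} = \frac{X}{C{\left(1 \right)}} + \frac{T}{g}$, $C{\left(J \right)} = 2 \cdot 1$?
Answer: $\frac{27}{8} \approx 3.375$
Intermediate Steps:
$C{\left(J \right)} = 2$
$X = -1$ ($X = -6 + 5 = -1$)
$D{\left(g,T \right)} = - \frac{1}{2} + \frac{T}{g}$
$D^{3}{\left(-5,-10 \right)} = \left(\frac{-10 - - \frac{5}{2}}{-5}\right)^{3} = \left(- \frac{-10 + \frac{5}{2}}{5}\right)^{3} = \left(\left(- \frac{1}{5}\right) \left(- \frac{15}{2}\right)\right)^{3} = \left(\frac{3}{2}\right)^{3} = \frac{27}{8}$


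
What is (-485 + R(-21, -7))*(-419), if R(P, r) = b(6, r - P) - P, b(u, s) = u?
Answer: 191902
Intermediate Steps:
R(P, r) = 6 - P
(-485 + R(-21, -7))*(-419) = (-485 + (6 - 1*(-21)))*(-419) = (-485 + (6 + 21))*(-419) = (-485 + 27)*(-419) = -458*(-419) = 191902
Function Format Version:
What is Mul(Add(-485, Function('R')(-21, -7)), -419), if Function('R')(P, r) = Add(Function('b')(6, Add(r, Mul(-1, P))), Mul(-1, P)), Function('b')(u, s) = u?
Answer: 191902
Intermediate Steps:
Function('R')(P, r) = Add(6, Mul(-1, P))
Mul(Add(-485, Function('R')(-21, -7)), -419) = Mul(Add(-485, Add(6, Mul(-1, -21))), -419) = Mul(Add(-485, Add(6, 21)), -419) = Mul(Add(-485, 27), -419) = Mul(-458, -419) = 191902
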